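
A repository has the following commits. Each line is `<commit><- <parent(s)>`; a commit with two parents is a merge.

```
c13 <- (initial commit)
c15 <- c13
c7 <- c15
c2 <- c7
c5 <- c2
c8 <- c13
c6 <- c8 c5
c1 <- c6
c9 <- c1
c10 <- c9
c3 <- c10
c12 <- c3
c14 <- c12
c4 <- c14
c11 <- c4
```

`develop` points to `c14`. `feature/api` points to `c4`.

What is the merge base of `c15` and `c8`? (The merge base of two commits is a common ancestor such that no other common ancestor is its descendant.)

Ancestors of c15: {c13, c15}.
Ancestors of c8: {c13, c8}.
Common ancestors: {c13}.
The only common ancestor is c13, so it is the merge base.

c13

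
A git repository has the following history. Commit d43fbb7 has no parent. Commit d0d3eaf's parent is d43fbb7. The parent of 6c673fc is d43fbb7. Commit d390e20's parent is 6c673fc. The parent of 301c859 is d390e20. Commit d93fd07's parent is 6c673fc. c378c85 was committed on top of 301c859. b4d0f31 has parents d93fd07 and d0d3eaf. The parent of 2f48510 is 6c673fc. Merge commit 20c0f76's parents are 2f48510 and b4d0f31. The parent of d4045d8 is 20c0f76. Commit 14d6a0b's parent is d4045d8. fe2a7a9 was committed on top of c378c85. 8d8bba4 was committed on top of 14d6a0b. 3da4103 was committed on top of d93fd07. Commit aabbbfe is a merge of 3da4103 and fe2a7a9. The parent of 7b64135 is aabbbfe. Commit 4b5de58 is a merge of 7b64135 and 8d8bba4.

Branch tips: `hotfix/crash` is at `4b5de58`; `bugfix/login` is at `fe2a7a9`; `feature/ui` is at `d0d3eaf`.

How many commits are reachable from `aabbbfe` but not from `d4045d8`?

Reachable from aabbbfe: {301c859, 3da4103, 6c673fc, aabbbfe, c378c85, d390e20, d43fbb7, d93fd07, fe2a7a9}.
Reachable from d4045d8: {20c0f76, 2f48510, 6c673fc, b4d0f31, d0d3eaf, d4045d8, d43fbb7, d93fd07}.
In aabbbfe's history but not d4045d8's: {301c859, 3da4103, aabbbfe, c378c85, d390e20, fe2a7a9} — 6 commits.

6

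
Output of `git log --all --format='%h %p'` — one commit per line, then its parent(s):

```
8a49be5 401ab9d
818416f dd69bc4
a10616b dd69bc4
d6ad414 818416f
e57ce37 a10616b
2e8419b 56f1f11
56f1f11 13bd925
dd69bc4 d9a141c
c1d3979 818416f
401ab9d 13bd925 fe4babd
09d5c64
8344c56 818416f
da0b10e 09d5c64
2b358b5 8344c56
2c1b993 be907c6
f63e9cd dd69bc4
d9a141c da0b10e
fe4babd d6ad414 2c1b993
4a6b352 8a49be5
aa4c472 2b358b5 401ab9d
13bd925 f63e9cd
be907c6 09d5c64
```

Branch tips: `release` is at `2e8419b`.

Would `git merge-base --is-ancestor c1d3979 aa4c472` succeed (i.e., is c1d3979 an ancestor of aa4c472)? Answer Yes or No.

Ancestors of aa4c472: {09d5c64, 13bd925, 2b358b5, 2c1b993, 401ab9d, 818416f, 8344c56, aa4c472, be907c6, d6ad414, d9a141c, da0b10e, dd69bc4, f63e9cd, fe4babd}.
c1d3979 is not in that set, so it is not an ancestor of aa4c472.

No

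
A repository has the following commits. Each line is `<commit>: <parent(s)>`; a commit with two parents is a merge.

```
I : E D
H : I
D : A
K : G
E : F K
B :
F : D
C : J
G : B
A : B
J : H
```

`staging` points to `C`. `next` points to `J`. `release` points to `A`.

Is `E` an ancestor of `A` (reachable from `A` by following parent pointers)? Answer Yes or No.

Ancestors of A: {A, B}.
E is not in that set, so it is not an ancestor of A.

No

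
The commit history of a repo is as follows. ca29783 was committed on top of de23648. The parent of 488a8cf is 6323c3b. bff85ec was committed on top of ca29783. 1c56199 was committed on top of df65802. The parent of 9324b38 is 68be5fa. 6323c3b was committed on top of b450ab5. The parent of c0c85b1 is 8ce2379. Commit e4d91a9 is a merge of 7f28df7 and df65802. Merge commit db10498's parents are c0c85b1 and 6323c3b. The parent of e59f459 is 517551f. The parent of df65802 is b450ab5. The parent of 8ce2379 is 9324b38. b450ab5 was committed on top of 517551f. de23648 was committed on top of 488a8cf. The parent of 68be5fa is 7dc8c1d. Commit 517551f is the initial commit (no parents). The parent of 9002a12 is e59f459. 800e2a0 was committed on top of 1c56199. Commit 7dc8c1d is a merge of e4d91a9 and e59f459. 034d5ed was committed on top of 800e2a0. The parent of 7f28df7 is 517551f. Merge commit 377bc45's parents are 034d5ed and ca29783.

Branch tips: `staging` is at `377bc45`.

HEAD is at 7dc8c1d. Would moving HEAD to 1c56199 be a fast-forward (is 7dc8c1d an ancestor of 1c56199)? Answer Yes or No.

A fast-forward from 7dc8c1d to 1c56199 is possible iff 7dc8c1d is an ancestor of 1c56199.
Ancestors of 1c56199: {1c56199, 517551f, b450ab5, df65802}.
7dc8c1d is not among them, so fast-forward is not possible.

No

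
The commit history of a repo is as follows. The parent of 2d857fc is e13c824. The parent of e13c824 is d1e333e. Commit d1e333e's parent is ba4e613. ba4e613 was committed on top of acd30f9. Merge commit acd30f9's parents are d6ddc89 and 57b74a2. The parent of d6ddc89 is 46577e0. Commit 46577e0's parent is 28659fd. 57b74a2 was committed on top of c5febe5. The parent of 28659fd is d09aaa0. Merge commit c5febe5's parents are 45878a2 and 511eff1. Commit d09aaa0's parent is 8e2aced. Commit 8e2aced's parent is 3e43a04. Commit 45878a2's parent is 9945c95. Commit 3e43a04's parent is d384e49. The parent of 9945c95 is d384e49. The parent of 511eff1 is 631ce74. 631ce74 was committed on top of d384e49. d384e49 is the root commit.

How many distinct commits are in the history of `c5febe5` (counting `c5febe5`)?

Walking parent pointers from c5febe5: reachable set = {45878a2, 511eff1, 631ce74, 9945c95, c5febe5, d384e49}.
That is 6 commits.

6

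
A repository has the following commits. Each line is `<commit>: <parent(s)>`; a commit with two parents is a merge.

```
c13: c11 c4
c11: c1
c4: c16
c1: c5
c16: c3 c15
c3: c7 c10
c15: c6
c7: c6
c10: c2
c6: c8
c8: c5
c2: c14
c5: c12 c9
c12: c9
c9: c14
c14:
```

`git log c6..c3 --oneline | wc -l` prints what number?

4

Reachable from c3: {c10, c12, c14, c2, c3, c5, c6, c7, c8, c9}.
Reachable from c6: {c12, c14, c5, c6, c8, c9}.
In c3's history but not c6's: {c10, c2, c3, c7} — 4 commits.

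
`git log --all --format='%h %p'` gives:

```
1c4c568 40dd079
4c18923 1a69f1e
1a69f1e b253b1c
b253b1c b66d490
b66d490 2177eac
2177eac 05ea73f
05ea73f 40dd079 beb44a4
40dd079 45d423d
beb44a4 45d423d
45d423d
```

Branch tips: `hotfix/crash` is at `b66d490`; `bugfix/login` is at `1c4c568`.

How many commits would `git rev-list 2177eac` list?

Walking parent pointers from 2177eac: reachable set = {05ea73f, 2177eac, 40dd079, 45d423d, beb44a4}.
That is 5 commits.

5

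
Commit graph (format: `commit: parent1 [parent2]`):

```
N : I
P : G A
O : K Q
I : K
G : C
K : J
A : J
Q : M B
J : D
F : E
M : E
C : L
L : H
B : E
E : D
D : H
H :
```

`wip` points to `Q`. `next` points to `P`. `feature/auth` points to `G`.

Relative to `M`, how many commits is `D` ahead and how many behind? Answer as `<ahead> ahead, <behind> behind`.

Reachable from D: {D, H}.
Reachable from M: {D, E, H, M}.
Only in D's history (ahead): {} — 0.
Only in M's history (behind): {E, M} — 2.

0 ahead, 2 behind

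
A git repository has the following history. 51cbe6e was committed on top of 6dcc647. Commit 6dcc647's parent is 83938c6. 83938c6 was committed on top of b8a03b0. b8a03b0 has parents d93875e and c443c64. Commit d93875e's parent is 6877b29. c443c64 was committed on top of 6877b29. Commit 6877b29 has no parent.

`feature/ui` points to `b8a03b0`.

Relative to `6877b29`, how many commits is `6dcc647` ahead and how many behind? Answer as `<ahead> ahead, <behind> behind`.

Reachable from 6dcc647: {6877b29, 6dcc647, 83938c6, b8a03b0, c443c64, d93875e}.
Reachable from 6877b29: {6877b29}.
Only in 6dcc647's history (ahead): {6dcc647, 83938c6, b8a03b0, c443c64, d93875e} — 5.
Only in 6877b29's history (behind): {} — 0.

5 ahead, 0 behind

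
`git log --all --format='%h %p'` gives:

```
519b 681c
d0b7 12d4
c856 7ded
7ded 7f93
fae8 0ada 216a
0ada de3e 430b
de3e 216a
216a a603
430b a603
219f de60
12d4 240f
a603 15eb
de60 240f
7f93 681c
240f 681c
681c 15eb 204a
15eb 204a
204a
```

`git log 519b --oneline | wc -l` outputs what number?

4

Walking parent pointers from 519b: reachable set = {15eb, 204a, 519b, 681c}.
That is 4 commits.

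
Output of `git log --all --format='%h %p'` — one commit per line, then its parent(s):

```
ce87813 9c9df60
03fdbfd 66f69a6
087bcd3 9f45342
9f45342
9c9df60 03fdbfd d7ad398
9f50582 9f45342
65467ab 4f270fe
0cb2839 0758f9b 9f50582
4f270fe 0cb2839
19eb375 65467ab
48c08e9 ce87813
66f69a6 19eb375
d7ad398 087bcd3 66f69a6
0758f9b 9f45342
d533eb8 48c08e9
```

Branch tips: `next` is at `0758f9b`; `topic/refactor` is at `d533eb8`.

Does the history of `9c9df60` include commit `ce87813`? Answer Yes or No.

Ancestors of 9c9df60: {03fdbfd, 0758f9b, 087bcd3, 0cb2839, 19eb375, 4f270fe, 65467ab, 66f69a6, 9c9df60, 9f45342, 9f50582, d7ad398}.
ce87813 is not in that set, so it is not an ancestor of 9c9df60.

No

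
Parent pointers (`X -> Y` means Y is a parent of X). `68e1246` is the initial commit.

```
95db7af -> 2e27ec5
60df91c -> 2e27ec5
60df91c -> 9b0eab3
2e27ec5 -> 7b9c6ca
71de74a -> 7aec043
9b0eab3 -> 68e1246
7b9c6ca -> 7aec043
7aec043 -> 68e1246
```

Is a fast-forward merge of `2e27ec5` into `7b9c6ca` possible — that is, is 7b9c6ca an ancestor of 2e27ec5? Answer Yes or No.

A fast-forward from 7b9c6ca to 2e27ec5 is possible iff 7b9c6ca is an ancestor of 2e27ec5.
Ancestors of 2e27ec5: {2e27ec5, 68e1246, 7aec043, 7b9c6ca}.
7b9c6ca is among them, so fast-forward is possible.

Yes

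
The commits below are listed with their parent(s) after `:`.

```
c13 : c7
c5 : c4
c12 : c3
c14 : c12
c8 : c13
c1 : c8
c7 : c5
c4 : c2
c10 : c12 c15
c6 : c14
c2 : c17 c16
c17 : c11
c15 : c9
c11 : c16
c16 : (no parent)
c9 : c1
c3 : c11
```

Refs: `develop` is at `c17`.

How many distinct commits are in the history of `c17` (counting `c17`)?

Walking parent pointers from c17: reachable set = {c11, c16, c17}.
That is 3 commits.

3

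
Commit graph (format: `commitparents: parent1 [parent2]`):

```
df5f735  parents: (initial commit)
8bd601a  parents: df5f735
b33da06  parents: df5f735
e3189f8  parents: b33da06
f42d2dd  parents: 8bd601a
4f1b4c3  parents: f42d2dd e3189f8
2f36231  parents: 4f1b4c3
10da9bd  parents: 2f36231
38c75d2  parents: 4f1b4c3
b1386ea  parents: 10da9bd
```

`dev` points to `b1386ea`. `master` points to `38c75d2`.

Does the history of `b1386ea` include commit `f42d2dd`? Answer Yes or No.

Ancestors of b1386ea (commits reachable by following parents): {10da9bd, 2f36231, 4f1b4c3, 8bd601a, b1386ea, b33da06, df5f735, e3189f8, f42d2dd}.
f42d2dd is in that set, so it is an ancestor of b1386ea.

Yes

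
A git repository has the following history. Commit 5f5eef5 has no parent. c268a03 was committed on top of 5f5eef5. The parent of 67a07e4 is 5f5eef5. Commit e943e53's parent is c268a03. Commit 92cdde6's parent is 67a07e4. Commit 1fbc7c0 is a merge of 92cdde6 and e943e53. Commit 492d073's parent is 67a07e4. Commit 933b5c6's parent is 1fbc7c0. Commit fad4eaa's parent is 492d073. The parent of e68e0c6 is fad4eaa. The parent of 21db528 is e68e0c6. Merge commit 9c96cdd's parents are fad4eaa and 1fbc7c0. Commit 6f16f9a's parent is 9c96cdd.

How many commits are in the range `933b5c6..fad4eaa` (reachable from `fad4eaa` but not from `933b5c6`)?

2

Reachable from fad4eaa: {492d073, 5f5eef5, 67a07e4, fad4eaa}.
Reachable from 933b5c6: {1fbc7c0, 5f5eef5, 67a07e4, 92cdde6, 933b5c6, c268a03, e943e53}.
In fad4eaa's history but not 933b5c6's: {492d073, fad4eaa} — 2 commits.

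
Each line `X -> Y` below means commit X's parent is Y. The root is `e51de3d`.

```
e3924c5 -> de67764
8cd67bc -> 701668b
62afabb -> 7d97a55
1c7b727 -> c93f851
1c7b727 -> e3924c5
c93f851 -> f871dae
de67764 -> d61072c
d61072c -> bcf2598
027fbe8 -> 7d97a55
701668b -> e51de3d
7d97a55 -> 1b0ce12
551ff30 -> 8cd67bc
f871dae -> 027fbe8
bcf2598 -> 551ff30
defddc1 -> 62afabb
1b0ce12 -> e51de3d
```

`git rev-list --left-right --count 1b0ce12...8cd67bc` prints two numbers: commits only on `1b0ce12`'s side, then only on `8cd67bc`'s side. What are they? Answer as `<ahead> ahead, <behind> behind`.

1 ahead, 2 behind

Reachable from 1b0ce12: {1b0ce12, e51de3d}.
Reachable from 8cd67bc: {701668b, 8cd67bc, e51de3d}.
Only in 1b0ce12's history (ahead): {1b0ce12} — 1.
Only in 8cd67bc's history (behind): {701668b, 8cd67bc} — 2.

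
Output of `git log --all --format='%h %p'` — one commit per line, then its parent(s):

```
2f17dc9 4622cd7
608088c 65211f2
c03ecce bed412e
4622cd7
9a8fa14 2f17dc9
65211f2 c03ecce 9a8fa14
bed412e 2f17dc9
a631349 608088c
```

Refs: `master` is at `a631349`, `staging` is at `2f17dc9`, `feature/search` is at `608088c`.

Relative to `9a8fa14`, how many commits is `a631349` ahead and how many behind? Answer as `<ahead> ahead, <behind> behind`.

5 ahead, 0 behind

Reachable from a631349: {2f17dc9, 4622cd7, 608088c, 65211f2, 9a8fa14, a631349, bed412e, c03ecce}.
Reachable from 9a8fa14: {2f17dc9, 4622cd7, 9a8fa14}.
Only in a631349's history (ahead): {608088c, 65211f2, a631349, bed412e, c03ecce} — 5.
Only in 9a8fa14's history (behind): {} — 0.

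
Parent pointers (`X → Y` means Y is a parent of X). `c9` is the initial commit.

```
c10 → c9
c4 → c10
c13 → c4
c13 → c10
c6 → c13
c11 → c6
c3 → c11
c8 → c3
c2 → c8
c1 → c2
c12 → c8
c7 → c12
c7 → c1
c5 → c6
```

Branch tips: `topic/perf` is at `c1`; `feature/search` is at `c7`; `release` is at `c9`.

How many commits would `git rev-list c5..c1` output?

5

Reachable from c1: {c1, c10, c11, c13, c2, c3, c4, c6, c8, c9}.
Reachable from c5: {c10, c13, c4, c5, c6, c9}.
In c1's history but not c5's: {c1, c11, c2, c3, c8} — 5 commits.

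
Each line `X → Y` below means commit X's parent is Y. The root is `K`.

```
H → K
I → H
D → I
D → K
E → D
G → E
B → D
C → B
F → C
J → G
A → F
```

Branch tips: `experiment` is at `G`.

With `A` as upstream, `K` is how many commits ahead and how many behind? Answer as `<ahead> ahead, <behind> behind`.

0 ahead, 7 behind

Reachable from K: {K}.
Reachable from A: {A, B, C, D, F, H, I, K}.
Only in K's history (ahead): {} — 0.
Only in A's history (behind): {A, B, C, D, F, H, I} — 7.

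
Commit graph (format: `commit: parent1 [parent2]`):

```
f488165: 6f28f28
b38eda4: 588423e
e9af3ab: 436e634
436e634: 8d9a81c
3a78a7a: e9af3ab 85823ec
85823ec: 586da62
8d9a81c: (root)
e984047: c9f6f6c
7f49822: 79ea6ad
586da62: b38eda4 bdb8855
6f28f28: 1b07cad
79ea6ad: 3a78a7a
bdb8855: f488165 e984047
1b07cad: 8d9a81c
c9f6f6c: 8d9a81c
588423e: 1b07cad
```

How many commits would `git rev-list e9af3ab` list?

3

Walking parent pointers from e9af3ab: reachable set = {436e634, 8d9a81c, e9af3ab}.
That is 3 commits.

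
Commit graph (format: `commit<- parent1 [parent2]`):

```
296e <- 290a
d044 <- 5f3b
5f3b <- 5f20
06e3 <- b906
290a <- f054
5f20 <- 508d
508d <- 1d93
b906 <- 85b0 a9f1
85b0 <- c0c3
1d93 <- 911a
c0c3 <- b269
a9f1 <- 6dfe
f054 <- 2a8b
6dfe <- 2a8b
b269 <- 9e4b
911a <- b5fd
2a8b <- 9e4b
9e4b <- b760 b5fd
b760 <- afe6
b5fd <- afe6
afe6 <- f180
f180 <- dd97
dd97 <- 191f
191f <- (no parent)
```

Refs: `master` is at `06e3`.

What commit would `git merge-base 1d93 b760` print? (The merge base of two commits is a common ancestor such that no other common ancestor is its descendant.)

afe6

Ancestors of 1d93: {191f, 1d93, 911a, afe6, b5fd, dd97, f180}.
Ancestors of b760: {191f, afe6, b760, dd97, f180}.
Common ancestors: {191f, afe6, dd97, f180}.
Among these, afe6 is not an ancestor of any other common ancestor — it is the merge base.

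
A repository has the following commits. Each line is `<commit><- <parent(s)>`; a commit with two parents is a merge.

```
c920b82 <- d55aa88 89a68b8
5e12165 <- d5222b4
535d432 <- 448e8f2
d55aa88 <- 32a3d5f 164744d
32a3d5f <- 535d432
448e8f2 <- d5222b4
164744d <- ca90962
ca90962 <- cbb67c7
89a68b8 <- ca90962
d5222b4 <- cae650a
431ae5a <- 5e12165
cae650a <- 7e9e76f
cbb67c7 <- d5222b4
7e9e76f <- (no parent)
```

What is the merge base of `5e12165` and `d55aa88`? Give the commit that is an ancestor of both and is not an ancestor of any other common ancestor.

Ancestors of 5e12165: {5e12165, 7e9e76f, cae650a, d5222b4}.
Ancestors of d55aa88: {164744d, 32a3d5f, 448e8f2, 535d432, 7e9e76f, ca90962, cae650a, cbb67c7, d5222b4, d55aa88}.
Common ancestors: {7e9e76f, cae650a, d5222b4}.
Among these, d5222b4 is not an ancestor of any other common ancestor — it is the merge base.

d5222b4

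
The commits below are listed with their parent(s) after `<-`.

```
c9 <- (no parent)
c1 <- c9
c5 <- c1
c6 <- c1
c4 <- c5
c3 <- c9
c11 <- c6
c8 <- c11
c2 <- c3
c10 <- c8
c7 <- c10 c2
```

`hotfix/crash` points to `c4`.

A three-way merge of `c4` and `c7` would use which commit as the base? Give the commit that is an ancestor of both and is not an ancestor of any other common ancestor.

c1

Ancestors of c4: {c1, c4, c5, c9}.
Ancestors of c7: {c1, c10, c11, c2, c3, c6, c7, c8, c9}.
Common ancestors: {c1, c9}.
Among these, c1 is not an ancestor of any other common ancestor — it is the merge base.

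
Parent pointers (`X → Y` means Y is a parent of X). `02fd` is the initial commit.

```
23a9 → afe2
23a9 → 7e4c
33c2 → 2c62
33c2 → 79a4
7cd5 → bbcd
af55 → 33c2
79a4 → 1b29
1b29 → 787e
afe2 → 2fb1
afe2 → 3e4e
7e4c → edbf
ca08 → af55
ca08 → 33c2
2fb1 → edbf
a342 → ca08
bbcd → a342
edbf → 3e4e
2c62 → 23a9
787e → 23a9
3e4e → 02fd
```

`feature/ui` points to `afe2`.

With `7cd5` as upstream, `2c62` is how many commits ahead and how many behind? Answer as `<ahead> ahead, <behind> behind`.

0 ahead, 9 behind

Reachable from 2c62: {02fd, 23a9, 2c62, 2fb1, 3e4e, 7e4c, afe2, edbf}.
Reachable from 7cd5: {02fd, 1b29, 23a9, 2c62, 2fb1, 33c2, 3e4e, 787e, 79a4, 7cd5, 7e4c, a342, af55, afe2, bbcd, ca08, edbf}.
Only in 2c62's history (ahead): {} — 0.
Only in 7cd5's history (behind): {1b29, 33c2, 787e, 79a4, 7cd5, a342, af55, bbcd, ca08} — 9.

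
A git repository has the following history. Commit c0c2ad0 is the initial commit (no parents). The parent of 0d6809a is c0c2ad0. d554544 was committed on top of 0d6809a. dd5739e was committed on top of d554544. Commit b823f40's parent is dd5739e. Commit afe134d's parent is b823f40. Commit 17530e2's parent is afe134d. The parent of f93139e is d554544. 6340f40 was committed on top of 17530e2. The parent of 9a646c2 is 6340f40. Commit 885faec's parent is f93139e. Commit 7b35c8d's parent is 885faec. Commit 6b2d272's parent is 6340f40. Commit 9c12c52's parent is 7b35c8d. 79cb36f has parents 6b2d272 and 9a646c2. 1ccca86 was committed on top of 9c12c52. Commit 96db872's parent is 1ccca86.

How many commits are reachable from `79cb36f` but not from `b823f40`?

6

Reachable from 79cb36f: {0d6809a, 17530e2, 6340f40, 6b2d272, 79cb36f, 9a646c2, afe134d, b823f40, c0c2ad0, d554544, dd5739e}.
Reachable from b823f40: {0d6809a, b823f40, c0c2ad0, d554544, dd5739e}.
In 79cb36f's history but not b823f40's: {17530e2, 6340f40, 6b2d272, 79cb36f, 9a646c2, afe134d} — 6 commits.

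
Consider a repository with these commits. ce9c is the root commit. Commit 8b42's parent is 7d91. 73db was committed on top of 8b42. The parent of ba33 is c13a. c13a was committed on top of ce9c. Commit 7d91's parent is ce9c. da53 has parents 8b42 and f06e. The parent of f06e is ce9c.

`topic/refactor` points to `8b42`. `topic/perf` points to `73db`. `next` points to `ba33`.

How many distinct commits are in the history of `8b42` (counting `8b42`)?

Walking parent pointers from 8b42: reachable set = {7d91, 8b42, ce9c}.
That is 3 commits.

3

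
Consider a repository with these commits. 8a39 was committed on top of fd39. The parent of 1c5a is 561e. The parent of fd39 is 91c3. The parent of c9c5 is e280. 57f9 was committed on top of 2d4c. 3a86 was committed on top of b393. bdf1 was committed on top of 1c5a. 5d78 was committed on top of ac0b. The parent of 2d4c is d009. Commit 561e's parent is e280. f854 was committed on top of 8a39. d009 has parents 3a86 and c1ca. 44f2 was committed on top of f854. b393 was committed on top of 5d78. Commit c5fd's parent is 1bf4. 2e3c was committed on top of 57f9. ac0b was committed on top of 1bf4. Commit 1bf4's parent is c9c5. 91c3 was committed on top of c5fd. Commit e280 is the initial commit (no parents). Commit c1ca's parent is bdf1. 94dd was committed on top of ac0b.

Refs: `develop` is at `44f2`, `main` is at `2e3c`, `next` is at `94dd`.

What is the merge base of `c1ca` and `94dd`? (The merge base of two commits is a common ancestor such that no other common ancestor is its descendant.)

Ancestors of c1ca: {1c5a, 561e, bdf1, c1ca, e280}.
Ancestors of 94dd: {1bf4, 94dd, ac0b, c9c5, e280}.
Common ancestors: {e280}.
The only common ancestor is e280, so it is the merge base.

e280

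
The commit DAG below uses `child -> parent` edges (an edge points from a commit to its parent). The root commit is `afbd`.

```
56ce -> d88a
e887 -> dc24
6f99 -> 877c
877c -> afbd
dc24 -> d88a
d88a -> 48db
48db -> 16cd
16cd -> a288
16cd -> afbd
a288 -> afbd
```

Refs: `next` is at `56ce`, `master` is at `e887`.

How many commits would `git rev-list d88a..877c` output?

Reachable from 877c: {877c, afbd}.
Reachable from d88a: {16cd, 48db, a288, afbd, d88a}.
In 877c's history but not d88a's: {877c} — 1 commit.

1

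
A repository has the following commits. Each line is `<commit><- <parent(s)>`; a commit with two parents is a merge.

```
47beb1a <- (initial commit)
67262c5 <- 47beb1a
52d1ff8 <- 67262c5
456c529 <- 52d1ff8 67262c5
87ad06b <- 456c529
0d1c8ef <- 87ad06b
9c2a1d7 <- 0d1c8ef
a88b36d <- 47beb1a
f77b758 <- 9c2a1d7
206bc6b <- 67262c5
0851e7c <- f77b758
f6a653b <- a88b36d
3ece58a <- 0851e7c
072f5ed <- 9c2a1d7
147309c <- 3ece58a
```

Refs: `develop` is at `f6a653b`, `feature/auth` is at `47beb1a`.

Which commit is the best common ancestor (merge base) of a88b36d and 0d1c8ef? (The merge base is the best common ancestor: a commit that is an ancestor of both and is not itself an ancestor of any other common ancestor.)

Ancestors of a88b36d: {47beb1a, a88b36d}.
Ancestors of 0d1c8ef: {0d1c8ef, 456c529, 47beb1a, 52d1ff8, 67262c5, 87ad06b}.
Common ancestors: {47beb1a}.
The only common ancestor is 47beb1a, so it is the merge base.

47beb1a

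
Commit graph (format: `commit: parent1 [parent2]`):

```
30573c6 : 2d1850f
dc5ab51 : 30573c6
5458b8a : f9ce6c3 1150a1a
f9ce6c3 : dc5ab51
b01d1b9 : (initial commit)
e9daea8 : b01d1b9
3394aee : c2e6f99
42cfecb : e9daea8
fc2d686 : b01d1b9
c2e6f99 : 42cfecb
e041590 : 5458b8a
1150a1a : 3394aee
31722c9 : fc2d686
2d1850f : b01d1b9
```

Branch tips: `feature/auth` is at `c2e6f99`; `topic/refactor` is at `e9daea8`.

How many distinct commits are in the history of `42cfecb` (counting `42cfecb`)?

Walking parent pointers from 42cfecb: reachable set = {42cfecb, b01d1b9, e9daea8}.
That is 3 commits.

3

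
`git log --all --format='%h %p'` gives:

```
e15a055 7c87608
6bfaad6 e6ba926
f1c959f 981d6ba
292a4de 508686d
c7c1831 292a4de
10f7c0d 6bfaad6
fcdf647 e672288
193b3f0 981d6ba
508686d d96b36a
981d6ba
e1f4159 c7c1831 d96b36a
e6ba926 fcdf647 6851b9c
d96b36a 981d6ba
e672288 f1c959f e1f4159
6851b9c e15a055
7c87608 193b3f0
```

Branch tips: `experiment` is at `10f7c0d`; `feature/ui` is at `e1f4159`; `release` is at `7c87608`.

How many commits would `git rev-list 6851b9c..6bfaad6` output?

10

Reachable from 6bfaad6: {193b3f0, 292a4de, 508686d, 6851b9c, 6bfaad6, 7c87608, 981d6ba, c7c1831, d96b36a, e15a055, e1f4159, e672288, e6ba926, f1c959f, fcdf647}.
Reachable from 6851b9c: {193b3f0, 6851b9c, 7c87608, 981d6ba, e15a055}.
In 6bfaad6's history but not 6851b9c's: {292a4de, 508686d, 6bfaad6, c7c1831, d96b36a, e1f4159, e672288, e6ba926, f1c959f, fcdf647} — 10 commits.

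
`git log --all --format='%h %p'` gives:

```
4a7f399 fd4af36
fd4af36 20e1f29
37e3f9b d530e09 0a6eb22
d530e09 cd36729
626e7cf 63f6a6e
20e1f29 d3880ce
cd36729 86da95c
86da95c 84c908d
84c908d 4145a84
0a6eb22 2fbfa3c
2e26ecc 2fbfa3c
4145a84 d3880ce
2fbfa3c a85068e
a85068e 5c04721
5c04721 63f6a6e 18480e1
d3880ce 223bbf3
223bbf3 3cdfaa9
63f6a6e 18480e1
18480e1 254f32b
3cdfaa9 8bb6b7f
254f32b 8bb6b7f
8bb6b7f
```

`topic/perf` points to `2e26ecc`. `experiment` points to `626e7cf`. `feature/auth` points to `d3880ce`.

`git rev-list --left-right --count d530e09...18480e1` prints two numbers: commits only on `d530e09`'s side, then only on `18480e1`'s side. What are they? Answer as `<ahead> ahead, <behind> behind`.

8 ahead, 2 behind

Reachable from d530e09: {223bbf3, 3cdfaa9, 4145a84, 84c908d, 86da95c, 8bb6b7f, cd36729, d3880ce, d530e09}.
Reachable from 18480e1: {18480e1, 254f32b, 8bb6b7f}.
Only in d530e09's history (ahead): {223bbf3, 3cdfaa9, 4145a84, 84c908d, 86da95c, cd36729, d3880ce, d530e09} — 8.
Only in 18480e1's history (behind): {18480e1, 254f32b} — 2.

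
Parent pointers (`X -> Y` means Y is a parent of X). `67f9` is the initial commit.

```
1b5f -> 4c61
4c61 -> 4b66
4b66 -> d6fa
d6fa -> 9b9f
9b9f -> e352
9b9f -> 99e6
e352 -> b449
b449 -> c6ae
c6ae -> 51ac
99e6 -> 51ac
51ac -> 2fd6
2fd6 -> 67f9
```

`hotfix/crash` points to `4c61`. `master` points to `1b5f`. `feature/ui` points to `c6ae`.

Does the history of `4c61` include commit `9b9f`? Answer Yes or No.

Ancestors of 4c61 (commits reachable by following parents): {2fd6, 4b66, 4c61, 51ac, 67f9, 99e6, 9b9f, b449, c6ae, d6fa, e352}.
9b9f is in that set, so it is an ancestor of 4c61.

Yes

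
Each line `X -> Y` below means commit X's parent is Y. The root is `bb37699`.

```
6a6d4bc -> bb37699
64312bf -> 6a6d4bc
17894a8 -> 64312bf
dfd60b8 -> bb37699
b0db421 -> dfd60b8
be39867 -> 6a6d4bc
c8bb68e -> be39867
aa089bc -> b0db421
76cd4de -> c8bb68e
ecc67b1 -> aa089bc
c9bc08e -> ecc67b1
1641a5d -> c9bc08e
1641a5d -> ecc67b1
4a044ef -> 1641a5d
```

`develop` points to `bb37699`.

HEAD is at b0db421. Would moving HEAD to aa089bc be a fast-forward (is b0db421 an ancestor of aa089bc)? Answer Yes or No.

Yes

A fast-forward from b0db421 to aa089bc is possible iff b0db421 is an ancestor of aa089bc.
Ancestors of aa089bc: {aa089bc, b0db421, bb37699, dfd60b8}.
b0db421 is among them, so fast-forward is possible.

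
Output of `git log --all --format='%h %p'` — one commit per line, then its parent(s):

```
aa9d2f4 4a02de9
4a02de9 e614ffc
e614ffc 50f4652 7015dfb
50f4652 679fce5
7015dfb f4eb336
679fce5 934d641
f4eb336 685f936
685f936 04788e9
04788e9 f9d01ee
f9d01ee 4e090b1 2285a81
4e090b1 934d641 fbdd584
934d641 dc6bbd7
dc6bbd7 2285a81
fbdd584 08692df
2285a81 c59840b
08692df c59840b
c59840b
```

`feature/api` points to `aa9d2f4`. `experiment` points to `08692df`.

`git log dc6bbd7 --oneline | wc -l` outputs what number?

Walking parent pointers from dc6bbd7: reachable set = {2285a81, c59840b, dc6bbd7}.
That is 3 commits.

3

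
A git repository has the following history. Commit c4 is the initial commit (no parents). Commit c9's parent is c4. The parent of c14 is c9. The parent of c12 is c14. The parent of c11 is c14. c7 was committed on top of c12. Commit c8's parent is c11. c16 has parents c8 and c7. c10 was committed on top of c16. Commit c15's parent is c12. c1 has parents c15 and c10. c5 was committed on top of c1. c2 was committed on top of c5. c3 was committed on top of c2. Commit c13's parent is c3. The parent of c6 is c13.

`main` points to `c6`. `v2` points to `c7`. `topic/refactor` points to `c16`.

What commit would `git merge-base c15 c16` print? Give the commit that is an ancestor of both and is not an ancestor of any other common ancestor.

c12

Ancestors of c15: {c12, c14, c15, c4, c9}.
Ancestors of c16: {c11, c12, c14, c16, c4, c7, c8, c9}.
Common ancestors: {c12, c14, c4, c9}.
Among these, c12 is not an ancestor of any other common ancestor — it is the merge base.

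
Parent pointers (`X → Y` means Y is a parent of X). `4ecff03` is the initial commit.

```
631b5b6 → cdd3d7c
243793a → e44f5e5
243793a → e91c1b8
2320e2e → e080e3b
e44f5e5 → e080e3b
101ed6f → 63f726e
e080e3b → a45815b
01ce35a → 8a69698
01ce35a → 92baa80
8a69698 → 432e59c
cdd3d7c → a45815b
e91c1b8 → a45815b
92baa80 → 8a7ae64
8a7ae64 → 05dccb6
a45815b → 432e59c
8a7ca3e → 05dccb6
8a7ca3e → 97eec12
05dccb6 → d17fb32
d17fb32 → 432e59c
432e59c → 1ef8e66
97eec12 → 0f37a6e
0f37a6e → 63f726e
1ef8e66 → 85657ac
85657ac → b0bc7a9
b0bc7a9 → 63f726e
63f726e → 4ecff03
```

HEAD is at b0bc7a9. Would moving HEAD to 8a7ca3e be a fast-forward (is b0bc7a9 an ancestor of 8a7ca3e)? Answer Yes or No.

A fast-forward from b0bc7a9 to 8a7ca3e is possible iff b0bc7a9 is an ancestor of 8a7ca3e.
Ancestors of 8a7ca3e: {05dccb6, 0f37a6e, 1ef8e66, 432e59c, 4ecff03, 63f726e, 85657ac, 8a7ca3e, 97eec12, b0bc7a9, d17fb32}.
b0bc7a9 is among them, so fast-forward is possible.

Yes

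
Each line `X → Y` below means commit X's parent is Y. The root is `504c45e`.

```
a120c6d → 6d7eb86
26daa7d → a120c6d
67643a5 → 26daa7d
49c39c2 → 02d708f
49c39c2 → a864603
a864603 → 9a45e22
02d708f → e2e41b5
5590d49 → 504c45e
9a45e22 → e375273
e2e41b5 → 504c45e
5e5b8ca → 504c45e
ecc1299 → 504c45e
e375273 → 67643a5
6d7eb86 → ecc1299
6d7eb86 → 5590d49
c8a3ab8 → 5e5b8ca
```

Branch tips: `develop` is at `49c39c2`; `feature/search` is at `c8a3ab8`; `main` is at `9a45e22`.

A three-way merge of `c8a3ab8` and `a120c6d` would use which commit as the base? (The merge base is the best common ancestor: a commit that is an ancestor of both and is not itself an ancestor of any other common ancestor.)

504c45e

Ancestors of c8a3ab8: {504c45e, 5e5b8ca, c8a3ab8}.
Ancestors of a120c6d: {504c45e, 5590d49, 6d7eb86, a120c6d, ecc1299}.
Common ancestors: {504c45e}.
The only common ancestor is 504c45e, so it is the merge base.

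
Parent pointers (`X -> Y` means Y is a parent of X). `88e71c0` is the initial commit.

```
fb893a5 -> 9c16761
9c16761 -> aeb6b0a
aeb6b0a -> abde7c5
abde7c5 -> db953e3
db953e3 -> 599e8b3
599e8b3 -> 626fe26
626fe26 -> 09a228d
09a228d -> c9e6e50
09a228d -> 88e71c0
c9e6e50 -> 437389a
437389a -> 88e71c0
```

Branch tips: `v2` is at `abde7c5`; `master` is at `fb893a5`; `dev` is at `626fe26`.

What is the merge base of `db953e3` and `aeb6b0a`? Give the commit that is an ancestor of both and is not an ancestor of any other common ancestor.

Ancestors of db953e3: {09a228d, 437389a, 599e8b3, 626fe26, 88e71c0, c9e6e50, db953e3}.
Ancestors of aeb6b0a: {09a228d, 437389a, 599e8b3, 626fe26, 88e71c0, abde7c5, aeb6b0a, c9e6e50, db953e3}.
Common ancestors: {09a228d, 437389a, 599e8b3, 626fe26, 88e71c0, c9e6e50, db953e3}.
Among these, db953e3 is not an ancestor of any other common ancestor — it is the merge base.

db953e3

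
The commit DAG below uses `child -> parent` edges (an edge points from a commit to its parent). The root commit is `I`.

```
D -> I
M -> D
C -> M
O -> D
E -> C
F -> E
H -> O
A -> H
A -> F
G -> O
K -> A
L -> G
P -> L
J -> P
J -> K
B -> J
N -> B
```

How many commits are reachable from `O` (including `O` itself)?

3

Walking parent pointers from O: reachable set = {D, I, O}.
That is 3 commits.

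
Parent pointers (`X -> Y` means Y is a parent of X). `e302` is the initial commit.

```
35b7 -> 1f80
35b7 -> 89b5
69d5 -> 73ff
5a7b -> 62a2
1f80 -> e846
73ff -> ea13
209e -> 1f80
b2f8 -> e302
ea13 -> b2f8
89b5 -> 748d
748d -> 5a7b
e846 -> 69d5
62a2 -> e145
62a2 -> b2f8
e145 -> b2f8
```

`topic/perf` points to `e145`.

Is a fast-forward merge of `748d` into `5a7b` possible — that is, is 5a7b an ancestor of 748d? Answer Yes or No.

A fast-forward from 5a7b to 748d is possible iff 5a7b is an ancestor of 748d.
Ancestors of 748d: {5a7b, 62a2, 748d, b2f8, e145, e302}.
5a7b is among them, so fast-forward is possible.

Yes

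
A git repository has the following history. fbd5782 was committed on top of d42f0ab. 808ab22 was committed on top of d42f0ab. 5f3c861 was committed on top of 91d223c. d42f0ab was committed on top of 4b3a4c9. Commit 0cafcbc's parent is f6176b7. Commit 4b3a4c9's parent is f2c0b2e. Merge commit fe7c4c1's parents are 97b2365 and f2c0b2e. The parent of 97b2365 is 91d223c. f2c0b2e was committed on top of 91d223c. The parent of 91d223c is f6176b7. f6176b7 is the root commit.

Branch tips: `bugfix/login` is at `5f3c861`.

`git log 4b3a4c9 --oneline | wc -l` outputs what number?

Walking parent pointers from 4b3a4c9: reachable set = {4b3a4c9, 91d223c, f2c0b2e, f6176b7}.
That is 4 commits.

4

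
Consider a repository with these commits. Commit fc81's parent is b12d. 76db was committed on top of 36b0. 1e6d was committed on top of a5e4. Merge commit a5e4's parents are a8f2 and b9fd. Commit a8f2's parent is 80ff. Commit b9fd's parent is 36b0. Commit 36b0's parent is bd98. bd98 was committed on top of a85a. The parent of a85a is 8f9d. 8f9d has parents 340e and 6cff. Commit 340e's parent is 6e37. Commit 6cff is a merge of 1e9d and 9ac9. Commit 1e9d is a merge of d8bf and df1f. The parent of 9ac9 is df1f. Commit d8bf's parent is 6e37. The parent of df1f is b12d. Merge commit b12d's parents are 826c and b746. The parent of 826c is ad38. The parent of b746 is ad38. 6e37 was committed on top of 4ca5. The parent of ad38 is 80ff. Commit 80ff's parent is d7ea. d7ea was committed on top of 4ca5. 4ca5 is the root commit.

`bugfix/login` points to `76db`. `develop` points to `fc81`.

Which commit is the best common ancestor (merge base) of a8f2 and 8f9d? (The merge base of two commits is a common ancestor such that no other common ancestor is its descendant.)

Ancestors of a8f2: {4ca5, 80ff, a8f2, d7ea}.
Ancestors of 8f9d: {1e9d, 340e, 4ca5, 6cff, 6e37, 80ff, 826c, 8f9d, 9ac9, ad38, b12d, b746, d7ea, d8bf, df1f}.
Common ancestors: {4ca5, 80ff, d7ea}.
Among these, 80ff is not an ancestor of any other common ancestor — it is the merge base.

80ff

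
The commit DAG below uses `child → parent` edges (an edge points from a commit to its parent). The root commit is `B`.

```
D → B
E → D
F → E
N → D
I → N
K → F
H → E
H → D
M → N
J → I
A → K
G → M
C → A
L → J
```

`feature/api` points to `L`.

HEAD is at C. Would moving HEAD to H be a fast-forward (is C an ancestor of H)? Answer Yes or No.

No

A fast-forward from C to H is possible iff C is an ancestor of H.
Ancestors of H: {B, D, E, H}.
C is not among them, so fast-forward is not possible.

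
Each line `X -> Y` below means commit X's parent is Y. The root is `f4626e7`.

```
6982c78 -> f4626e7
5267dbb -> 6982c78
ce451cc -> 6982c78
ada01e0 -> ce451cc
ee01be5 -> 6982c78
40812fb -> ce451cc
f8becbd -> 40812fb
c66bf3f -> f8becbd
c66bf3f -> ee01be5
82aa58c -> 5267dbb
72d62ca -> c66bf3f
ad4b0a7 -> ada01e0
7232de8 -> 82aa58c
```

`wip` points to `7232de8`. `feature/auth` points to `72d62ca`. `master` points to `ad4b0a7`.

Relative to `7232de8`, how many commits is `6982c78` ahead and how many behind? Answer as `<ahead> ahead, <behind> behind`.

Reachable from 6982c78: {6982c78, f4626e7}.
Reachable from 7232de8: {5267dbb, 6982c78, 7232de8, 82aa58c, f4626e7}.
Only in 6982c78's history (ahead): {} — 0.
Only in 7232de8's history (behind): {5267dbb, 7232de8, 82aa58c} — 3.

0 ahead, 3 behind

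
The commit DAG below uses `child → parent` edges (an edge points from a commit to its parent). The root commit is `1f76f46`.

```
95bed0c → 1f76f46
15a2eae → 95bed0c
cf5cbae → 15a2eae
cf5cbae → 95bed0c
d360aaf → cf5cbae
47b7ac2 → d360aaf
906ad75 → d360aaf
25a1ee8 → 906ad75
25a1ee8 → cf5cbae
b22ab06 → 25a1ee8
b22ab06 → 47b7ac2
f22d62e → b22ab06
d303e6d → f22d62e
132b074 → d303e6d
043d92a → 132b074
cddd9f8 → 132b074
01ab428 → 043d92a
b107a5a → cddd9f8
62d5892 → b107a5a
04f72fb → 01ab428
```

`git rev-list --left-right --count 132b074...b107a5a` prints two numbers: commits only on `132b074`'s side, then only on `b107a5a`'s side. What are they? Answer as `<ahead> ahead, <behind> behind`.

0 ahead, 2 behind

Reachable from 132b074: {132b074, 15a2eae, 1f76f46, 25a1ee8, 47b7ac2, 906ad75, 95bed0c, b22ab06, cf5cbae, d303e6d, d360aaf, f22d62e}.
Reachable from b107a5a: {132b074, 15a2eae, 1f76f46, 25a1ee8, 47b7ac2, 906ad75, 95bed0c, b107a5a, b22ab06, cddd9f8, cf5cbae, d303e6d, d360aaf, f22d62e}.
Only in 132b074's history (ahead): {} — 0.
Only in b107a5a's history (behind): {b107a5a, cddd9f8} — 2.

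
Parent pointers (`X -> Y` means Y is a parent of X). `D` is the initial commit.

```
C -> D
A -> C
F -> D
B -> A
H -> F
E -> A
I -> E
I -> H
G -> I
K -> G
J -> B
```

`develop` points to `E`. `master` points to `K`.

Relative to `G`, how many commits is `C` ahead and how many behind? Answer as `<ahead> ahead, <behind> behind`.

0 ahead, 6 behind

Reachable from C: {C, D}.
Reachable from G: {A, C, D, E, F, G, H, I}.
Only in C's history (ahead): {} — 0.
Only in G's history (behind): {A, E, F, G, H, I} — 6.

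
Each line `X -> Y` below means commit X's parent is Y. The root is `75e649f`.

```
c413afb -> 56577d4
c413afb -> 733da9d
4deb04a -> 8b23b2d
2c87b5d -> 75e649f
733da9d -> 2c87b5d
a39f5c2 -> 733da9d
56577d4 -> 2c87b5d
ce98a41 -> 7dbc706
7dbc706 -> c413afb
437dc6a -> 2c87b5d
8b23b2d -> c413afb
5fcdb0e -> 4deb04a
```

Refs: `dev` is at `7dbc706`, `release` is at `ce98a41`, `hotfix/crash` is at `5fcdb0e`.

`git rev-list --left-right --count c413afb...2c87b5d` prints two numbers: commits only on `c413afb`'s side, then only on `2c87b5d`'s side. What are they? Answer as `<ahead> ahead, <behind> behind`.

3 ahead, 0 behind

Reachable from c413afb: {2c87b5d, 56577d4, 733da9d, 75e649f, c413afb}.
Reachable from 2c87b5d: {2c87b5d, 75e649f}.
Only in c413afb's history (ahead): {56577d4, 733da9d, c413afb} — 3.
Only in 2c87b5d's history (behind): {} — 0.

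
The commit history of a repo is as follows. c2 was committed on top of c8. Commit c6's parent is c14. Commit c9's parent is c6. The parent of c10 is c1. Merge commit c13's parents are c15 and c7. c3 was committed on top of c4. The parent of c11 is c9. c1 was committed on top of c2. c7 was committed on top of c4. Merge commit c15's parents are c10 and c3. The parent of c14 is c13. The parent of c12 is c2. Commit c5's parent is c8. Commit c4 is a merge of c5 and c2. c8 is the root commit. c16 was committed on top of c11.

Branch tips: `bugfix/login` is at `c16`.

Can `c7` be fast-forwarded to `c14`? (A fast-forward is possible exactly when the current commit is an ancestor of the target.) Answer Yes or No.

A fast-forward from c7 to c14 is possible iff c7 is an ancestor of c14.
Ancestors of c14: {c1, c10, c13, c14, c15, c2, c3, c4, c5, c7, c8}.
c7 is among them, so fast-forward is possible.

Yes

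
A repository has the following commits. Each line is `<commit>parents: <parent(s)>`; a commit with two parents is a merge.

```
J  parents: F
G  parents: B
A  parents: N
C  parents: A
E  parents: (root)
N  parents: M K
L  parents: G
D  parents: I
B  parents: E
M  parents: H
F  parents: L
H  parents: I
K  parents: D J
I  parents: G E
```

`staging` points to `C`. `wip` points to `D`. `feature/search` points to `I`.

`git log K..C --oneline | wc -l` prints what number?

Reachable from C: {A, B, C, D, E, F, G, H, I, J, K, L, M, N}.
Reachable from K: {B, D, E, F, G, I, J, K, L}.
In C's history but not K's: {A, C, H, M, N} — 5 commits.

5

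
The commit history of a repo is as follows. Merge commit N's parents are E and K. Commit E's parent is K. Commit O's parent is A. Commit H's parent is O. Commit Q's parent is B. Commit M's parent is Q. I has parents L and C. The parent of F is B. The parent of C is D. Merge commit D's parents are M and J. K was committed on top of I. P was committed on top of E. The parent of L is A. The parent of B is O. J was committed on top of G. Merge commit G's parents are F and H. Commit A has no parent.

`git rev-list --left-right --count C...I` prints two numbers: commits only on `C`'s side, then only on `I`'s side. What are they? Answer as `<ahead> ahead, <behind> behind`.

0 ahead, 2 behind

Reachable from C: {A, B, C, D, F, G, H, J, M, O, Q}.
Reachable from I: {A, B, C, D, F, G, H, I, J, L, M, O, Q}.
Only in C's history (ahead): {} — 0.
Only in I's history (behind): {I, L} — 2.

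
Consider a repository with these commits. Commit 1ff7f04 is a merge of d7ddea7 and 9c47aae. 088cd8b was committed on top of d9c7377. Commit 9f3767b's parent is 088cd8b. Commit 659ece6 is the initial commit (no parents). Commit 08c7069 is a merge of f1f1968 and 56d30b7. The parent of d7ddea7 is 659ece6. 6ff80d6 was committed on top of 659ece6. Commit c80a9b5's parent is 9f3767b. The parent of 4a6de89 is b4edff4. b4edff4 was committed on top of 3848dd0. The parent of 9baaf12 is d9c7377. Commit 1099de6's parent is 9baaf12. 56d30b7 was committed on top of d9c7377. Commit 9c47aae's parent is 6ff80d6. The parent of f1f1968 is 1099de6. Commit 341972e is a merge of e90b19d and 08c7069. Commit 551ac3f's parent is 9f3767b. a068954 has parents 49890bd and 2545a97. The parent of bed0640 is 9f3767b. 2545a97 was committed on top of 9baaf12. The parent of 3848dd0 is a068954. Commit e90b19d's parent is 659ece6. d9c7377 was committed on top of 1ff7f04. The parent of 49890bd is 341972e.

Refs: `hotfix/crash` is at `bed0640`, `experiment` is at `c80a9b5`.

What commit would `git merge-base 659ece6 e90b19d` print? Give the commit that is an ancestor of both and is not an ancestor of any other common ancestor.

Ancestors of 659ece6: {659ece6}.
Ancestors of e90b19d: {659ece6, e90b19d}.
Common ancestors: {659ece6}.
The only common ancestor is 659ece6, so it is the merge base.

659ece6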